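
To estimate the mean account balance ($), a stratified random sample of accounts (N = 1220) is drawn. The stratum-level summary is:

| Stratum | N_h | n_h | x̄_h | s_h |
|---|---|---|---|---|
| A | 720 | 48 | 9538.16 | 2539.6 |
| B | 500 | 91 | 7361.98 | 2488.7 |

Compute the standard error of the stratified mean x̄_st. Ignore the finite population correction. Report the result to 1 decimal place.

SE(x̄_st) ≈ 241.3

V̂(x̄_st) = Σ W_h² s_h²/n_h, with W_h = N_h/N and N = 1220:
  stratum A: (720/1220)²·2539.6²/48 = 46798.8
  stratum B: (500/1220)²·2488.7²/91 = 11432
V̂(x̄_st) = 58230.8
SE(x̄_st) = √58230.8 = 241.311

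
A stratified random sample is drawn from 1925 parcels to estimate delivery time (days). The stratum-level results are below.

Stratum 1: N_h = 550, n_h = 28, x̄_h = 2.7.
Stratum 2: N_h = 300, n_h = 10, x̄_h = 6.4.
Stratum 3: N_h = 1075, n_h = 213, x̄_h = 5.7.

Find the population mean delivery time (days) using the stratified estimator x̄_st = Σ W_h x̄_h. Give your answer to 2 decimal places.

N = Σ N_h = 1925. Stratum weights W_h = N_h/N.
x̄_st = (550·2.7 + 300·6.4 + 1075·5.7) / 1925 = 4.9519

x̄_st ≈ 4.95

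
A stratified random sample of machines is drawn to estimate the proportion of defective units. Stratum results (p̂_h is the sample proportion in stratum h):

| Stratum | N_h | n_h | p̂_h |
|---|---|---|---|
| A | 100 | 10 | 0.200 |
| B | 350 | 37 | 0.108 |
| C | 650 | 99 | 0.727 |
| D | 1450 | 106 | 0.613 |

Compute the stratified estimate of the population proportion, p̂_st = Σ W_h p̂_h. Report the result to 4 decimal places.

N = 2550; stratum weights W_h = N_h/N.
p̂_st = Σ W_h p̂_h = (100·0.200 + 350·0.108 + 650·0.727 + 1450·0.613)/2550 = 0.55655

p̂_st ≈ 0.5565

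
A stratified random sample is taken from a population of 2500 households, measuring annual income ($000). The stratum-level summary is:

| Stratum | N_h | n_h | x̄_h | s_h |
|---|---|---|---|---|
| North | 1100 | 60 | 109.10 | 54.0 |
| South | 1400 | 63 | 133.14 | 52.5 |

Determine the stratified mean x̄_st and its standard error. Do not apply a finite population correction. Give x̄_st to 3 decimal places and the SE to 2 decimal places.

x̄_st = Σ W_h x̄_h = (1100·109.10 + 1400·133.14)/2500 = 122.56240
V̂(x̄_st) = Σ W_h² s_h²/n_h, with W_h = N_h/N and N = 2500:
  stratum North: (1100/2500)²·54.0²/60 = 9.40896
  stratum South: (1400/2500)²·52.5²/63 = 13.72
V̂(x̄_st) = 23.129
SE(x̄_st) = √23.129 = 4.80926

x̄_st ≈ 122.562, SE ≈ 4.81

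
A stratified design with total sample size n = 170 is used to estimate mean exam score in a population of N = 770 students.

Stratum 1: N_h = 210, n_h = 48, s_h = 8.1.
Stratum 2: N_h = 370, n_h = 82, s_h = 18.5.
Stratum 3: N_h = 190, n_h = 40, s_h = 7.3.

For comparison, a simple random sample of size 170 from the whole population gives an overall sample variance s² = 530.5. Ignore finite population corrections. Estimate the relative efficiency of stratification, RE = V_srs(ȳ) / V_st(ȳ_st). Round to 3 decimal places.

RE ≈ 2.722

V̂(ȳ_st) = Σ W_h² s_h²/n_h, with W_h = N_h/N and N = 770:
  stratum 1: (210/770)²·8.1²/48 = 0.101668
  stratum 2: (370/770)²·18.5²/82 = 0.963722
  stratum 3: (190/770)²·7.3²/40 = 0.0811169
V_st = 1.14651
V_srs = s²/n = 530.5/170 = 3.12059
Relative efficiency = V_srs / V_st = 3.12059/1.14651 = 2.7218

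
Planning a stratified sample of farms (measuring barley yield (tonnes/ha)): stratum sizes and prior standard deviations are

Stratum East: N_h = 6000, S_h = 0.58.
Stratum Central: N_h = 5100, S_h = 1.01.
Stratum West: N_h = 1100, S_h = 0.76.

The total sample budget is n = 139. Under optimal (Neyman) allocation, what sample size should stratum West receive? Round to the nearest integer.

12

Neyman allocation: n_h = n · N_h S_h / Σ N_i S_i, with n = 139.
  stratum East: N_h·S_h = 6000·0.58 = 3480.00
  stratum Central: N_h·S_h = 5100·1.01 = 5151.00
  stratum West: N_h·S_h = 1100·0.76 = 836.00
Σ N_h S_h = 9467.00
n for stratum West = 139·836.00/9467.00 = 12.275 → 12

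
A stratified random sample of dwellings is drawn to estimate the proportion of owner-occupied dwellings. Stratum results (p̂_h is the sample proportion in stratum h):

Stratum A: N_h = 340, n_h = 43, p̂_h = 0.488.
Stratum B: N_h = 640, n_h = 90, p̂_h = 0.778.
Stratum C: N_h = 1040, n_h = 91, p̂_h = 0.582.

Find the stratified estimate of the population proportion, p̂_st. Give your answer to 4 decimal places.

p̂_st ≈ 0.6283

N = 2020; stratum weights W_h = N_h/N.
p̂_st = Σ W_h p̂_h = (340·0.488 + 640·0.778 + 1040·0.582)/2020 = 0.62828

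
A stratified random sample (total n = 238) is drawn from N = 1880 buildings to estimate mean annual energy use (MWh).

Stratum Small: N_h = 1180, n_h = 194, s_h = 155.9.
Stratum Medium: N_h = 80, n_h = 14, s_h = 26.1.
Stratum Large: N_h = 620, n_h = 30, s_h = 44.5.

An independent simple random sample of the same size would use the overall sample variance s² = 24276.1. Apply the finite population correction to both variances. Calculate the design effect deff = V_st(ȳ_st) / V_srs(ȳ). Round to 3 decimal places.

deff ≈ 0.540

V̂(ȳ_st) = Σ W_h² (1 − n_h/N_h) s_h²/n_h, with W_h = N_h/N and N = 1880:
  stratum Small: (1180/1880)²·(1 − 194/1180)·155.9²/194 = 41.2414
  stratum Medium: (80/1880)²·(1 − 14/80)·26.1²/14 = 0.0726894
  stratum Large: (620/1880)²·(1 − 30/620)·44.5²/30 = 6.83167
V_st = 48.1458
V_srs = (1 − 238/1880)·24276.1/238 = 89.0876
deff = V_st / V_srs = 48.1458/89.0876 = 0.5404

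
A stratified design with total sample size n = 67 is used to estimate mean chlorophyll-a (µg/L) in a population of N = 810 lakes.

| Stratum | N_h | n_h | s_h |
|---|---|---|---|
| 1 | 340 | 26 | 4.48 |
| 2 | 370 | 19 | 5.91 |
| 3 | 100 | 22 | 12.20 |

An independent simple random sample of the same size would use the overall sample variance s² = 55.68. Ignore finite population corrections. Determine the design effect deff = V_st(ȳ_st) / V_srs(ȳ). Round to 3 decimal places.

V̂(ȳ_st) = Σ W_h² s_h²/n_h, with W_h = N_h/N and N = 810:
  stratum 1: (340/810)²·4.48²/26 = 0.13601
  stratum 2: (370/810)²·5.91²/19 = 0.383579
  stratum 3: (100/810)²·12.20²/22 = 0.103116
V_st = 0.622705
V_srs = s²/n = 55.68/67 = 0.831045
deff = V_st / V_srs = 0.622705/0.831045 = 0.7493

deff ≈ 0.749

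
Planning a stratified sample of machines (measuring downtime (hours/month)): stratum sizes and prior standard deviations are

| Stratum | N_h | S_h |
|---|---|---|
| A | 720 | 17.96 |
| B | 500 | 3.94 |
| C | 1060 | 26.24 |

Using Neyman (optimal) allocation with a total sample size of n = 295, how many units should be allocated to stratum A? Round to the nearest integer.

89

Neyman allocation: n_h = n · N_h S_h / Σ N_i S_i, with n = 295.
  stratum A: N_h·S_h = 720·17.96 = 12931.20
  stratum B: N_h·S_h = 500·3.94 = 1970.00
  stratum C: N_h·S_h = 1060·26.24 = 27814.40
Σ N_h S_h = 42715.60
n for stratum A = 295·12931.20/42715.60 = 89.305 → 89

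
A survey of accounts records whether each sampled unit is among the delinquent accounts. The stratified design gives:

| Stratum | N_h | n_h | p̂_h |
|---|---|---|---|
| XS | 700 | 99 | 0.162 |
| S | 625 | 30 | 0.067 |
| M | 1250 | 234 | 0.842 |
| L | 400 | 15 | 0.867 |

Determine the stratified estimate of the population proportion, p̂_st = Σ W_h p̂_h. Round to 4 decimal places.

N = 2975; stratum weights W_h = N_h/N.
p̂_st = Σ W_h p̂_h = (700·0.162 + 625·0.067 + 1250·0.842 + 400·0.867)/2975 = 0.52255

p̂_st ≈ 0.5225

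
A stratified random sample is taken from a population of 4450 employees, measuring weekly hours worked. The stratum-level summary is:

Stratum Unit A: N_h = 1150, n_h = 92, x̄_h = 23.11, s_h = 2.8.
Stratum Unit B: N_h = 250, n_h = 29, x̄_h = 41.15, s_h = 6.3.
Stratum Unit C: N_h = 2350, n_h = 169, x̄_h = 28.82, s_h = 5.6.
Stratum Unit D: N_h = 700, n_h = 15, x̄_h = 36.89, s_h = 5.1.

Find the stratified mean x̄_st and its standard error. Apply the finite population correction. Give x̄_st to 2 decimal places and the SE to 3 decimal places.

x̄_st = Σ W_h x̄_h = (1150·23.11 + 250·41.15 + 2350·28.82 + 700·36.89)/4450 = 29.30652
V̂(x̄_st) = Σ W_h² (1 − n_h/N_h) s_h²/n_h, with W_h = N_h/N and N = 4450:
  stratum Unit A: (1150/4450)²·(1 − 92/1150)·2.8²/92 = 0.0052359
  stratum Unit B: (250/4450)²·(1 − 29/250)·6.3²/29 = 0.00381852
  stratum Unit C: (2350/4450)²·(1 − 169/2350)·5.6²/169 = 0.0480278
  stratum Unit D: (700/4450)²·(1 − 15/700)·5.1²/15 = 0.0419873
V̂(x̄_st) = 0.0990695
SE(x̄_st) = √0.0990695 = 0.314753

x̄_st ≈ 29.31, SE ≈ 0.315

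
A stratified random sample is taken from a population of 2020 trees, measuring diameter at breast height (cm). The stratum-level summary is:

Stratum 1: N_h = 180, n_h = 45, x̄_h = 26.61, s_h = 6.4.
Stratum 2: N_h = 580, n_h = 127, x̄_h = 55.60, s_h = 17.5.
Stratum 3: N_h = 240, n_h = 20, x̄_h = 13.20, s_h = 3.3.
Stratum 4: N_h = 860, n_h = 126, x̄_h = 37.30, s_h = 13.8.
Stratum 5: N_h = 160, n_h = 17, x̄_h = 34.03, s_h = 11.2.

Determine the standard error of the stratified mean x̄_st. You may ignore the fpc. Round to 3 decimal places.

V̂(x̄_st) = Σ W_h² s_h²/n_h, with W_h = N_h/N and N = 2020:
  stratum 1: (180/2020)²·6.4²/45 = 0.00722753
  stratum 2: (580/2020)²·17.5²/127 = 0.198804
  stratum 3: (240/2020)²·3.3²/20 = 0.00768631
  stratum 4: (860/2020)²·13.8²/126 = 0.273957
  stratum 5: (160/2020)²·11.2²/17 = 0.046294
V̂(x̄_st) = 0.533969
SE(x̄_st) = √0.533969 = 0.730732

SE(x̄_st) ≈ 0.731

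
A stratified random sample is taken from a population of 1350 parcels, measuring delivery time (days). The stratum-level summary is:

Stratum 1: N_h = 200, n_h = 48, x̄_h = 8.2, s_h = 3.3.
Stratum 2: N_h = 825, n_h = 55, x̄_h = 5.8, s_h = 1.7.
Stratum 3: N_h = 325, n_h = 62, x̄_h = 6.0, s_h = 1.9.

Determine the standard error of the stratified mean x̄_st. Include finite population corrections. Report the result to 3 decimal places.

V̂(x̄_st) = Σ W_h² (1 − n_h/N_h) s_h²/n_h, with W_h = N_h/N and N = 1350:
  stratum 1: (200/1350)²·(1 − 48/200)·3.3²/48 = 0.00378436
  stratum 2: (825/1350)²·(1 − 55/825)·1.7²/55 = 0.0183152
  stratum 3: (325/1350)²·(1 − 62/325)·1.9²/62 = 0.00273078
V̂(x̄_st) = 0.0248304
SE(x̄_st) = √0.0248304 = 0.157577

SE(x̄_st) ≈ 0.158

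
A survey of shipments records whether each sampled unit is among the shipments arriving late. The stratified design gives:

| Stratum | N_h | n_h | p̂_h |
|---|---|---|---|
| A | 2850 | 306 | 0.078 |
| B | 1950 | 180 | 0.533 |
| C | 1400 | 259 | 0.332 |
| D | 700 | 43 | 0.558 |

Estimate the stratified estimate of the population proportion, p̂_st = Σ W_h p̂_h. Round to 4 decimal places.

N = 6900; stratum weights W_h = N_h/N.
p̂_st = Σ W_h p̂_h = (2850·0.078 + 1950·0.533 + 1400·0.332 + 700·0.558)/6900 = 0.30682

p̂_st ≈ 0.3068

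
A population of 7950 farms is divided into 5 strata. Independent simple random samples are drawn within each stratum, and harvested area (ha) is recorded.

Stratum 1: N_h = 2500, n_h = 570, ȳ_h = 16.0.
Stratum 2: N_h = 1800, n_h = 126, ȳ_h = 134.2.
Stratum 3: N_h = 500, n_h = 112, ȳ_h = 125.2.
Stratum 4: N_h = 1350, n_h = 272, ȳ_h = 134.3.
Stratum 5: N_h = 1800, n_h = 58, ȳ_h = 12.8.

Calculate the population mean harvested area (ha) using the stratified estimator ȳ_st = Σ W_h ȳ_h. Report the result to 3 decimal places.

N = Σ N_h = 7950. Stratum weights W_h = N_h/N.
ȳ_st = (2500·16.0 + 1800·134.2 + 500·125.2 + 1350·134.3 + 1800·12.8) / 7950 = 68.99434

ȳ_st ≈ 68.994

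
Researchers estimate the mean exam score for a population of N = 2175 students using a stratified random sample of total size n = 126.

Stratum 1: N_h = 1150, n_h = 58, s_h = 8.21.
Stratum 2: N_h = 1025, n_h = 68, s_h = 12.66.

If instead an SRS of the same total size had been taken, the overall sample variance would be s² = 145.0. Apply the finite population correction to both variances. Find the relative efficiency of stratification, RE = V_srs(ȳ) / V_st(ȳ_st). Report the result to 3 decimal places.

RE ≈ 1.360

V̂(ȳ_st) = Σ W_h² (1 − n_h/N_h) s_h²/n_h, with W_h = N_h/N and N = 2175:
  stratum 1: (1150/2175)²·(1 − 58/1150)·8.21²/58 = 0.308504
  stratum 2: (1025/2175)²·(1 − 68/1025)·12.66²/68 = 0.488738
V_st = 0.797241
V_srs = (1 − 126/2175)·145.0/126 = 1.08413
Relative efficiency = V_srs / V_st = 1.08413/0.797241 = 1.3598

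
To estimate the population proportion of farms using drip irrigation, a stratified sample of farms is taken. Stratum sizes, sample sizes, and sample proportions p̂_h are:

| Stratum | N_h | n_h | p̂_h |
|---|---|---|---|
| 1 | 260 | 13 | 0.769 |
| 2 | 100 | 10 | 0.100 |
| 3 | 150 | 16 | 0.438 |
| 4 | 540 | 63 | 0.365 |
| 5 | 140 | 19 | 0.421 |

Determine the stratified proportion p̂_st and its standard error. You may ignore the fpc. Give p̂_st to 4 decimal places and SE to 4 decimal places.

p̂_st ≈ 0.4468, SE ≈ 0.0447

N = 1190; stratum weights W_h = N_h/N.
p̂_st = Σ W_h p̂_h = (260·0.769 + 100·0.100 + 150·0.438 + 540·0.365 + 140·0.421)/1190 = 0.44679
V̂(p̂_st) = Σ W_h² p̂_h(1−p̂_h)/(n_h−1):
  stratum 1: (260/1190)²·0.769·0.231/12 = 0.000706659
  stratum 2: (100/1190)²·0.100·0.900/9 = 7.06165e-05
  stratum 3: (150/1190)²·0.438·0.562/15 = 0.00026074
  stratum 4: (540/1190)²·0.365·0.635/62 = 0.000769783
  stratum 5: (140/1190)²·0.421·0.579/18 = 0.000187435
V̂(p̂_st) = 0.00199523; SE = √V̂ = 0.044668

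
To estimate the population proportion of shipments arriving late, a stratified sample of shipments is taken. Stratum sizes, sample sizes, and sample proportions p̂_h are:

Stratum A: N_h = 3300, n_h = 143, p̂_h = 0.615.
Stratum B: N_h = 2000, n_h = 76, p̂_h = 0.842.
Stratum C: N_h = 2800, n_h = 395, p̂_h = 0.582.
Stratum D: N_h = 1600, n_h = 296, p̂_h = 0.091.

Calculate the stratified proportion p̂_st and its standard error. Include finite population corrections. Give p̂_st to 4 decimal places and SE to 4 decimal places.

p̂_st ≈ 0.5658, SE ≈ 0.0175

N = 9700; stratum weights W_h = N_h/N.
p̂_st = Σ W_h p̂_h = (3300·0.615 + 2000·0.842 + 2800·0.582 + 1600·0.091)/9700 = 0.56585
V̂(p̂_st) = Σ W_h² (1 − n_h/N_h) p̂_h(1−p̂_h)/(n_h−1):
  stratum A: (3300/9700)²·(1 − 143/3300)·0.615·0.385/142 = 0.000184626
  stratum B: (2000/9700)²·(1 − 76/2000)·0.842·0.158/75 = 7.25437e-05
  stratum C: (2800/9700)²·(1 − 395/2800)·0.582·0.418/394 = 4.41909e-05
  stratum D: (1600/9700)²·(1 − 296/1600)·0.091·0.909/295 = 6.21781e-06
V̂(p̂_st) = 0.000307578; SE = √V̂ = 0.0175379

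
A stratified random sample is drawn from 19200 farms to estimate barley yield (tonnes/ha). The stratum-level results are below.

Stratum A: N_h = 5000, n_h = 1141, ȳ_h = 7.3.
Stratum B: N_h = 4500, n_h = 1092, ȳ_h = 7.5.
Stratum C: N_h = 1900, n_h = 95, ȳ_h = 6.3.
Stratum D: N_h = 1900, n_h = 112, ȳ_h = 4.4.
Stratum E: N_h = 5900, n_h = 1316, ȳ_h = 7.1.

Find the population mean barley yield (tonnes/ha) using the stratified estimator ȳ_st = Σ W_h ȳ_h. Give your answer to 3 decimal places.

ȳ_st ≈ 6.899

N = Σ N_h = 19200. Stratum weights W_h = N_h/N.
ȳ_st = (5000·7.3 + 4500·7.5 + 1900·6.3 + 1900·4.4 + 5900·7.1) / 19200 = 6.89948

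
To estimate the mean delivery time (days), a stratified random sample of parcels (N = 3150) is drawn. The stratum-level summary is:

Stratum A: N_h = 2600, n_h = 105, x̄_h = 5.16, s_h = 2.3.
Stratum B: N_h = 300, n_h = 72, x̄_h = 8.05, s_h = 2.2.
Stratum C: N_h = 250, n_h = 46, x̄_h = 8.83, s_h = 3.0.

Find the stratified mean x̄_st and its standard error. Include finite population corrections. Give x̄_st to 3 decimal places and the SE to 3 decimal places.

x̄_st ≈ 5.727, SE ≈ 0.185

x̄_st = Σ W_h x̄_h = (2600·5.16 + 300·8.05 + 250·8.83)/3150 = 5.72651
V̂(x̄_st) = Σ W_h² (1 − n_h/N_h) s_h²/n_h, with W_h = N_h/N and N = 3150:
  stratum A: (2600/3150)²·(1 − 105/2600)·2.3²/105 = 0.0329374
  stratum B: (300/3150)²·(1 − 72/300)·2.2²/72 = 0.000463391
  stratum C: (250/3150)²·(1 − 46/250)·3.0²/46 = 0.00100562
V̂(x̄_st) = 0.0344064
SE(x̄_st) = √0.0344064 = 0.18549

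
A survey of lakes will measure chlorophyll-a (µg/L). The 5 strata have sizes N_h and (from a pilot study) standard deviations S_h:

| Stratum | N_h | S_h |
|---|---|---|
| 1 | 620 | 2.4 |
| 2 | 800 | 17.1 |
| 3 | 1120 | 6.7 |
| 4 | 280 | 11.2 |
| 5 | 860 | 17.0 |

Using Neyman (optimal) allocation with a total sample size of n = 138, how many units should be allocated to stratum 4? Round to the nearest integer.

11

Neyman allocation: n_h = n · N_h S_h / Σ N_i S_i, with n = 138.
  stratum 1: N_h·S_h = 620·2.4 = 1488.00
  stratum 2: N_h·S_h = 800·17.1 = 13680.00
  stratum 3: N_h·S_h = 1120·6.7 = 7504.00
  stratum 4: N_h·S_h = 280·11.2 = 3136.00
  stratum 5: N_h·S_h = 860·17.0 = 14620.00
Σ N_h S_h = 40428.00
n for stratum 4 = 138·3136.00/40428.00 = 10.705 → 11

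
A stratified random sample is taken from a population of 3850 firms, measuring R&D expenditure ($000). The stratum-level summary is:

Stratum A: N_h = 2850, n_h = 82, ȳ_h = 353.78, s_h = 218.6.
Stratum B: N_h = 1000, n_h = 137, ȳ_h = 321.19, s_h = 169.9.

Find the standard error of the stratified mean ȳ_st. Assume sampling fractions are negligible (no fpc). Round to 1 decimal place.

SE(ȳ_st) ≈ 18.3

V̂(ȳ_st) = Σ W_h² s_h²/n_h, with W_h = N_h/N and N = 3850:
  stratum A: (2850/3850)²·218.6²/82 = 319.341
  stratum B: (1000/3850)²·169.9²/137 = 14.2149
V̂(ȳ_st) = 333.556
SE(ȳ_st) = √333.556 = 18.2635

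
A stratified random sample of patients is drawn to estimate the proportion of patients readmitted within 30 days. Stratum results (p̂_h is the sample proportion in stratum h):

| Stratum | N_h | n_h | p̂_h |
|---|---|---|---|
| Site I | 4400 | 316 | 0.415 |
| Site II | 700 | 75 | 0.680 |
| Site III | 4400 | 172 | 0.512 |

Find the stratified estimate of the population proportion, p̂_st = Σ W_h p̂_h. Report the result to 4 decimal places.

p̂_st ≈ 0.4795

N = 9500; stratum weights W_h = N_h/N.
p̂_st = Σ W_h p̂_h = (4400·0.415 + 700·0.680 + 4400·0.512)/9500 = 0.47945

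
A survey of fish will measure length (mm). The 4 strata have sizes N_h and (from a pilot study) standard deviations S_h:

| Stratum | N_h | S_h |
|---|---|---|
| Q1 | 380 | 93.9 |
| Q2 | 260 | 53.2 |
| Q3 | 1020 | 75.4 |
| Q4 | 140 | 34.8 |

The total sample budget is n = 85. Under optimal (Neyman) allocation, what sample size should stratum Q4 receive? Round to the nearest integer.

Neyman allocation: n_h = n · N_h S_h / Σ N_i S_i, with n = 85.
  stratum Q1: N_h·S_h = 380·93.9 = 35682.00
  stratum Q2: N_h·S_h = 260·53.2 = 13832.00
  stratum Q3: N_h·S_h = 1020·75.4 = 76908.00
  stratum Q4: N_h·S_h = 140·34.8 = 4872.00
Σ N_h S_h = 131294.00
n for stratum Q4 = 85·4872.00/131294.00 = 3.154 → 3

3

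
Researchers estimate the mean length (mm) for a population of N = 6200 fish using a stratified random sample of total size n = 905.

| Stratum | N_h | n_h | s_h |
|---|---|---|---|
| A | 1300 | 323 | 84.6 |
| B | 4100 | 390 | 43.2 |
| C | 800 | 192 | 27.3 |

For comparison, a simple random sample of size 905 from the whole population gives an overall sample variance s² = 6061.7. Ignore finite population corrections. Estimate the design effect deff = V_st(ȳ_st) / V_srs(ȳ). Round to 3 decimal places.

V̂(ȳ_st) = Σ W_h² s_h²/n_h, with W_h = N_h/N and N = 6200:
  stratum A: (1300/6200)²·84.6²/323 = 0.974185
  stratum B: (4100/6200)²·43.2²/390 = 2.0926
  stratum C: (800/6200)²·27.3²/192 = 0.064628
V_st = 3.13142
V_srs = s²/n = 6061.7/905 = 6.69801
deff = V_st / V_srs = 3.13142/6.69801 = 0.4675

deff ≈ 0.468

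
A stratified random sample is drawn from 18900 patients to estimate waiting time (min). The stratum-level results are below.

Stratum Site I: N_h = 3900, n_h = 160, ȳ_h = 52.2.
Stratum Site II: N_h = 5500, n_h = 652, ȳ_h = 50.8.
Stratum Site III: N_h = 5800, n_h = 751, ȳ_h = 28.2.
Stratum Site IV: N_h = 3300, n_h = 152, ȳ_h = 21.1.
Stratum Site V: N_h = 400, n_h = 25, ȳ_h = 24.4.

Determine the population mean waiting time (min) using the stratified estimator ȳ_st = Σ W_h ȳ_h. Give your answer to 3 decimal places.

N = Σ N_h = 18900. Stratum weights W_h = N_h/N.
ȳ_st = (3900·52.2 + 5500·50.8 + 5800·28.2 + 3300·21.1 + 400·24.4) / 18900 = 38.40899

ȳ_st ≈ 38.409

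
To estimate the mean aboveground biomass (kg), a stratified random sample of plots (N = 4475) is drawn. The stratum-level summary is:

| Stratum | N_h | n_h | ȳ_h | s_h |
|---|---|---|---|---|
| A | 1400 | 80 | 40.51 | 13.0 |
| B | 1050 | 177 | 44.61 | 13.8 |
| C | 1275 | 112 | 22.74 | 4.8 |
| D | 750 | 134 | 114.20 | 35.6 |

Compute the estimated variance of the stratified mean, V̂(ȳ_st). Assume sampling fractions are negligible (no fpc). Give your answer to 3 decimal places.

V̂(ȳ_st) = Σ W_h² s_h²/n_h, with W_h = N_h/N and N = 4475:
  stratum A: (1400/4475)²·13.0²/80 = 0.20676
  stratum B: (1050/4475)²·13.8²/177 = 0.0592349
  stratum C: (1275/4475)²·4.8²/112 = 0.0166993
  stratum D: (750/4475)²·35.6²/134 = 0.265663
V̂(ȳ_st) = 0.548358

V̂(ȳ_st) ≈ 0.548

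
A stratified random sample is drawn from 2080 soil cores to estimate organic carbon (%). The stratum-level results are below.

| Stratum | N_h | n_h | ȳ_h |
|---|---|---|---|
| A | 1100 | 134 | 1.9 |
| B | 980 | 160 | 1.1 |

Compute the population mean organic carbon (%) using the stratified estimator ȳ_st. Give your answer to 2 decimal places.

N = Σ N_h = 2080. Stratum weights W_h = N_h/N.
ȳ_st = (1100·1.9 + 980·1.1) / 2080 = 1.5231

ȳ_st ≈ 1.52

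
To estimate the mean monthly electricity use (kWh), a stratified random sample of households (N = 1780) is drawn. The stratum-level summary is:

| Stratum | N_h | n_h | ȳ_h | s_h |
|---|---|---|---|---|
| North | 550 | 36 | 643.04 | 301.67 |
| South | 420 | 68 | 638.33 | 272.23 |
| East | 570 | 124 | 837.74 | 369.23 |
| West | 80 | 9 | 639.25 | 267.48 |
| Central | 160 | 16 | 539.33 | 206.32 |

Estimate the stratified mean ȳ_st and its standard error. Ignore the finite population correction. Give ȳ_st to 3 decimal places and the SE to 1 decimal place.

ȳ_st ≈ 694.784, SE ≈ 21.3

ȳ_st = Σ W_h ȳ_h = (550·643.04 + 420·638.33 + 570·837.74 + 80·639.25 + 160·539.33)/1780 = 694.78382
V̂(ȳ_st) = Σ W_h² s_h²/n_h, with W_h = N_h/N and N = 1780:
  stratum North: (550/1780)²·301.67²/36 = 241.35
  stratum South: (420/1780)²·272.23²/68 = 60.6767
  stratum East: (570/1780)²·369.23²/124 = 112.741
  stratum West: (80/1780)²·267.48²/9 = 16.0576
  stratum Central: (160/1780)²·206.32²/16 = 21.4962
V̂(ȳ_st) = 452.321
SE(ȳ_st) = √452.321 = 21.2678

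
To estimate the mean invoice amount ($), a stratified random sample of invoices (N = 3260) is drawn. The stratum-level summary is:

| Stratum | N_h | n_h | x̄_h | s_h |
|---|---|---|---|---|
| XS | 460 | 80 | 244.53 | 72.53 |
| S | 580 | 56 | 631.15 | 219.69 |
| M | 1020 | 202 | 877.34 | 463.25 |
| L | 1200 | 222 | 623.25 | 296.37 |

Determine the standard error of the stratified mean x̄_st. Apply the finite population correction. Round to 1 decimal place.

SE(x̄_st) ≈ 12.4

V̂(x̄_st) = Σ W_h² (1 − n_h/N_h) s_h²/n_h, with W_h = N_h/N and N = 3260:
  stratum XS: (460/3260)²·(1 − 80/460)·72.53²/80 = 1.08156
  stratum S: (580/3260)²·(1 − 56/580)·219.69²/56 = 24.6466
  stratum M: (1020/3260)²·(1 − 202/1020)·463.25²/202 = 83.4061
  stratum L: (1200/3260)²·(1 − 222/1200)·296.37²/222 = 43.6918
V̂(x̄_st) = 152.826
SE(x̄_st) = √152.826 = 12.3623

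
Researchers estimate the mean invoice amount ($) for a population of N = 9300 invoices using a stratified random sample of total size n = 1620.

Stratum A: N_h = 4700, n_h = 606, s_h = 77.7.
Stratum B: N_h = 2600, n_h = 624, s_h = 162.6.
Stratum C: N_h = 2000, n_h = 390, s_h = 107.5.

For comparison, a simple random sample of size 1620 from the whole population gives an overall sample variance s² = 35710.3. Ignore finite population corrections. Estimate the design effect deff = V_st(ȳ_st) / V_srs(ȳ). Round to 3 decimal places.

V̂(ȳ_st) = Σ W_h² s_h²/n_h, with W_h = N_h/N and N = 9300:
  stratum A: (4700/9300)²·77.7²/606 = 2.54448
  stratum B: (2600/9300)²·162.6²/624 = 3.3116
  stratum C: (2000/9300)²·107.5²/390 = 1.3704
V_st = 7.22647
V_srs = s²/n = 35710.3/1620 = 22.0434
deff = V_st / V_srs = 7.22647/22.0434 = 0.3278

deff ≈ 0.328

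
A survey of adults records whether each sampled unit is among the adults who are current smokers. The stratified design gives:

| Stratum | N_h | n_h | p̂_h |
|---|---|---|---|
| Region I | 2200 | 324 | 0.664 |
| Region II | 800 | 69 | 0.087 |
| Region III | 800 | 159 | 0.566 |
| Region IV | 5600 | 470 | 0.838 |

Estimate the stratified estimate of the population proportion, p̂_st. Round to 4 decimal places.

p̂_st ≈ 0.7102

N = 9400; stratum weights W_h = N_h/N.
p̂_st = Σ W_h p̂_h = (2200·0.664 + 800·0.087 + 800·0.566 + 5600·0.838)/9400 = 0.71021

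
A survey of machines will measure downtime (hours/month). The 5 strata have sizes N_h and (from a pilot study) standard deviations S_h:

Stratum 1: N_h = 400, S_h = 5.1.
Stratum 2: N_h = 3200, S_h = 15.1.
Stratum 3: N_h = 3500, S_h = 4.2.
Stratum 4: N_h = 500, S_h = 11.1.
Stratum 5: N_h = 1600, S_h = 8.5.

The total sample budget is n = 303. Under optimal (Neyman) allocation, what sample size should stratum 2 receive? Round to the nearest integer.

174

Neyman allocation: n_h = n · N_h S_h / Σ N_i S_i, with n = 303.
  stratum 1: N_h·S_h = 400·5.1 = 2040.00
  stratum 2: N_h·S_h = 3200·15.1 = 48320.00
  stratum 3: N_h·S_h = 3500·4.2 = 14700.00
  stratum 4: N_h·S_h = 500·11.1 = 5550.00
  stratum 5: N_h·S_h = 1600·8.5 = 13600.00
Σ N_h S_h = 84210.00
n for stratum 2 = 303·48320.00/84210.00 = 173.862 → 174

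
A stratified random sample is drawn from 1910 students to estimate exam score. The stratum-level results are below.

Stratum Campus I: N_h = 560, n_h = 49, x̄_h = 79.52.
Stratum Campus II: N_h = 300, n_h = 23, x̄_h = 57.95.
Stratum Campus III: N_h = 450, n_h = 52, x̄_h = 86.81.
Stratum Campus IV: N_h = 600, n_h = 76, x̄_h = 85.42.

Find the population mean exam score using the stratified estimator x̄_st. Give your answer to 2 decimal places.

N = Σ N_h = 1910. Stratum weights W_h = N_h/N.
x̄_st = (560·79.52 + 300·57.95 + 450·86.81 + 600·85.42) / 1910 = 79.7030

x̄_st ≈ 79.70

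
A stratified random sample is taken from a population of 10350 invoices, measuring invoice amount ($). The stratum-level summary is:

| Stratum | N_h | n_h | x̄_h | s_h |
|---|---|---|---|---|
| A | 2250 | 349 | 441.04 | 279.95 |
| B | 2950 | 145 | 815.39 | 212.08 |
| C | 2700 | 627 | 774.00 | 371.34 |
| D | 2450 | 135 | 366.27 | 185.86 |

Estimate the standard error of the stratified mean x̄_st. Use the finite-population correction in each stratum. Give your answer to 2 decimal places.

SE(x̄_st) ≈ 7.61

V̂(x̄_st) = Σ W_h² (1 − n_h/N_h) s_h²/n_h, with W_h = N_h/N and N = 10350:
  stratum A: (2250/10350)²·(1 − 349/2250)·279.95²/349 = 8.96643
  stratum B: (2950/10350)²·(1 − 145/2950)·212.08²/145 = 23.961
  stratum C: (2700/10350)²·(1 − 627/2700)·371.34²/627 = 11.491
  stratum D: (2450/10350)²·(1 − 135/2450)·185.86²/135 = 13.548
V̂(x̄_st) = 57.9665
SE(x̄_st) = √57.9665 = 7.61357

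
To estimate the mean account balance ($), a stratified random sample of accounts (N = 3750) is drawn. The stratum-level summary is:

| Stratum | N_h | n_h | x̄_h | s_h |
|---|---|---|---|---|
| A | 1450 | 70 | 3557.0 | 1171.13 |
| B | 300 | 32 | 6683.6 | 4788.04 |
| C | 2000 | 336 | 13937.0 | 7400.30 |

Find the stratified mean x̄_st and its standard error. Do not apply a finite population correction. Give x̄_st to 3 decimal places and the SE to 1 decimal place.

x̄_st ≈ 9343.128, SE ≈ 232.1

x̄_st = Σ W_h x̄_h = (1450·3557.0 + 300·6683.6 + 2000·13937.0)/3750 = 9343.12800
V̂(x̄_st) = Σ W_h² s_h²/n_h, with W_h = N_h/N and N = 3750:
  stratum A: (1450/3750)²·1171.13²/70 = 2929.45
  stratum B: (300/3750)²·4788.04²/32 = 4585.07
  stratum C: (2000/3750)²·7400.30²/336 = 46361.4
V̂(x̄_st) = 53875.9
SE(x̄_st) = √53875.9 = 232.112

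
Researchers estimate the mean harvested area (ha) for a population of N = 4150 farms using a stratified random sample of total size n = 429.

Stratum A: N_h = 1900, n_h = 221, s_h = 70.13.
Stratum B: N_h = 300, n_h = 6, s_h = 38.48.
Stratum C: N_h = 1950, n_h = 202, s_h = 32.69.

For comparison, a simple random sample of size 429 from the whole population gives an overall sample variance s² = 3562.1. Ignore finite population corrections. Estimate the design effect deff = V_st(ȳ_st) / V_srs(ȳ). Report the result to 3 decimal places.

V̂(ȳ_st) = Σ W_h² s_h²/n_h, with W_h = N_h/N and N = 4150:
  stratum A: (1900/4150)²·70.13²/221 = 4.66473
  stratum B: (300/4150)²·38.48²/6 = 1.28963
  stratum C: (1950/4150)²·32.69²/202 = 1.16802
V_st = 7.12238
V_srs = s²/n = 3562.1/429 = 8.30326
deff = V_st / V_srs = 7.12238/8.30326 = 0.8578

deff ≈ 0.858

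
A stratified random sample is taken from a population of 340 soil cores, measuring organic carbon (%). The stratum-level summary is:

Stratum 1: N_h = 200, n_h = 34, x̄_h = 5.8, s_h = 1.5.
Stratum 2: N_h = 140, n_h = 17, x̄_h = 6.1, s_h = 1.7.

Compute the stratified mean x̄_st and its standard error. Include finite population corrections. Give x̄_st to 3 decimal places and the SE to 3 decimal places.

x̄_st ≈ 5.924, SE ≈ 0.211

x̄_st = Σ W_h x̄_h = (200·5.8 + 140·6.1)/340 = 5.92353
V̂(x̄_st) = Σ W_h² (1 − n_h/N_h) s_h²/n_h, with W_h = N_h/N and N = 340:
  stratum 1: (200/340)²·(1 − 34/200)·1.5²/34 = 0.0190057
  stratum 2: (140/340)²·(1 − 17/140)·1.7²/17 = 0.0253235
V̂(x̄_st) = 0.0443292
SE(x̄_st) = √0.0443292 = 0.210545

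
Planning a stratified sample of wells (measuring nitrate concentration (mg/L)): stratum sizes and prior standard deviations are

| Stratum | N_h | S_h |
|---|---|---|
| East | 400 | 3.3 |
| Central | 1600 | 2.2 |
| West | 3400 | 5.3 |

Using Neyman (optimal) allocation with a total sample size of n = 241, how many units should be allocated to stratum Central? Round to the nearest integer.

Neyman allocation: n_h = n · N_h S_h / Σ N_i S_i, with n = 241.
  stratum East: N_h·S_h = 400·3.3 = 1320.00
  stratum Central: N_h·S_h = 1600·2.2 = 3520.00
  stratum West: N_h·S_h = 3400·5.3 = 18020.00
Σ N_h S_h = 22860.00
n for stratum Central = 241·3520.00/22860.00 = 37.109 → 37

37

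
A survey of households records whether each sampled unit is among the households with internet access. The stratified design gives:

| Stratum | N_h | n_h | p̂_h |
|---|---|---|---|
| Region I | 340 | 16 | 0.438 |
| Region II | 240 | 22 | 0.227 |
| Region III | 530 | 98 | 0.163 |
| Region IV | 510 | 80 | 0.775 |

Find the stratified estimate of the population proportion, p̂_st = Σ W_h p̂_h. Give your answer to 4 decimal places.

N = 1620; stratum weights W_h = N_h/N.
p̂_st = Σ W_h p̂_h = (340·0.438 + 240·0.227 + 530·0.163 + 510·0.775)/1620 = 0.42286

p̂_st ≈ 0.4229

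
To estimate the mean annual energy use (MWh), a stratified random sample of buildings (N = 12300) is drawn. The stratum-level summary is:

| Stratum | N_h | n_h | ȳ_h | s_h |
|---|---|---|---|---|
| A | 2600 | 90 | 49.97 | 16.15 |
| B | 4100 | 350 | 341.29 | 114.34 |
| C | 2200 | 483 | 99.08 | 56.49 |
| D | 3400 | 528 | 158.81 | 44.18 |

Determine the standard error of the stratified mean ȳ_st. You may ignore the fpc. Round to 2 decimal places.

SE(ȳ_st) ≈ 2.18

V̂(ȳ_st) = Σ W_h² s_h²/n_h, with W_h = N_h/N and N = 12300:
  stratum A: (2600/12300)²·16.15²/90 = 0.129491
  stratum B: (4100/12300)²·114.34²/350 = 4.15036
  stratum C: (2200/12300)²·56.49²/483 = 0.211364
  stratum D: (3400/12300)²·44.18²/528 = 0.282465
V̂(ȳ_st) = 4.77368
SE(ȳ_st) = √4.77368 = 2.18488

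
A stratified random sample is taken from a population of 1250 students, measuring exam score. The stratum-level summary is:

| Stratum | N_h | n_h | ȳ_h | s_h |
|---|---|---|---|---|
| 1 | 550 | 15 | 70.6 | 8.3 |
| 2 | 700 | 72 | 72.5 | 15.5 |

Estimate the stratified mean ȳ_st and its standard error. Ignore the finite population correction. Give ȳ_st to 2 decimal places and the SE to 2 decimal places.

ȳ_st = Σ W_h ȳ_h = (550·70.6 + 700·72.5)/1250 = 71.66400
V̂(ȳ_st) = Σ W_h² s_h²/n_h, with W_h = N_h/N and N = 1250:
  stratum 1: (550/1250)²·8.3²/15 = 0.88914
  stratum 2: (700/1250)²·15.5²/72 = 1.04642
V̂(ȳ_st) = 1.93556
SE(ȳ_st) = √1.93556 = 1.39124

ȳ_st ≈ 71.66, SE ≈ 1.39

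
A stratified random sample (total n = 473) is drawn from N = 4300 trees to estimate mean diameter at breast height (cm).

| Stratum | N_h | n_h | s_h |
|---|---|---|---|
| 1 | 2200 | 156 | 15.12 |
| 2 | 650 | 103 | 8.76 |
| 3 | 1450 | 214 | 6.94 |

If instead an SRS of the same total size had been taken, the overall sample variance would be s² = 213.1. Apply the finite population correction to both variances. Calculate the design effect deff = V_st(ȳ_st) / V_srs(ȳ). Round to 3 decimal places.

deff ≈ 0.979

V̂(ȳ_st) = Σ W_h² (1 − n_h/N_h) s_h²/n_h, with W_h = N_h/N and N = 4300:
  stratum 1: (2200/4300)²·(1 − 156/2200)·15.12²/156 = 0.356407
  stratum 2: (650/4300)²·(1 − 103/650)·8.76²/103 = 0.0143263
  stratum 3: (1450/4300)²·(1 − 214/1450)·6.94²/214 = 0.021815
V_st = 0.392548
V_srs = (1 − 473/4300)·213.1/473 = 0.40097
deff = V_st / V_srs = 0.392548/0.40097 = 0.9790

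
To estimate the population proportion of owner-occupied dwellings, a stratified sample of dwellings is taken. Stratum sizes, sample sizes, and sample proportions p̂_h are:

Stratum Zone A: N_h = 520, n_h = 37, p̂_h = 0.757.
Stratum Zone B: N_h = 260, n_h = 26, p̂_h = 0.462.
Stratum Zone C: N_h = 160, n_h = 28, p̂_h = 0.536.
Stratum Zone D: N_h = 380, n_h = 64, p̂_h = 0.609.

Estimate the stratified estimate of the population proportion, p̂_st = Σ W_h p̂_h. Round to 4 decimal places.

N = 1320; stratum weights W_h = N_h/N.
p̂_st = Σ W_h p̂_h = (520·0.757 + 260·0.462 + 160·0.536 + 380·0.609)/1320 = 0.62950

p̂_st ≈ 0.6295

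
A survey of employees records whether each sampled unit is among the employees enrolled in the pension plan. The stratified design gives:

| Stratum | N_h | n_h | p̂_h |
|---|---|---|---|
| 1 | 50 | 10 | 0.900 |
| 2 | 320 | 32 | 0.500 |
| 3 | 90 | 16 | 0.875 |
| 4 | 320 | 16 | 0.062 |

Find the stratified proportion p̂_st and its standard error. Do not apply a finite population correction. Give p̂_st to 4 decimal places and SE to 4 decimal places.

p̂_st ≈ 0.3892, SE ≈ 0.0463

N = 780; stratum weights W_h = N_h/N.
p̂_st = Σ W_h p̂_h = (50·0.900 + 320·0.500 + 90·0.875 + 320·0.062)/780 = 0.38922
V̂(p̂_st) = Σ W_h² p̂_h(1−p̂_h)/(n_h−1):
  stratum 1: (50/780)²·0.900·0.100/9 = 4.10914e-05
  stratum 2: (320/780)²·0.500·0.500/31 = 0.00135734
  stratum 3: (90/780)²·0.875·0.125/15 = 9.70784e-05
  stratum 4: (320/780)²·0.062·0.938/15 = 0.00065255
V̂(p̂_st) = 0.00214806; SE = √V̂ = 0.0463472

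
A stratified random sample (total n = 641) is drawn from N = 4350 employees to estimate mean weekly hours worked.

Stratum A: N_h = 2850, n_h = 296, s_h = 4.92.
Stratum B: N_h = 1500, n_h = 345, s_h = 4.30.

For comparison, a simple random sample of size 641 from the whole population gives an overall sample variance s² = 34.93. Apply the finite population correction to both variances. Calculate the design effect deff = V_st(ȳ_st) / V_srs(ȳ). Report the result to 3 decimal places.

V̂(ȳ_st) = Σ W_h² (1 − n_h/N_h) s_h²/n_h, with W_h = N_h/N and N = 4350:
  stratum A: (2850/4350)²·(1 − 296/2850)·4.92²/296 = 0.0314576
  stratum B: (1500/4350)²·(1 − 345/1500)·4.30²/345 = 0.00490696
V_st = 0.0363646
V_srs = (1 − 641/4350)·34.93/641 = 0.0464631
deff = V_st / V_srs = 0.0363646/0.0464631 = 0.7827

deff ≈ 0.783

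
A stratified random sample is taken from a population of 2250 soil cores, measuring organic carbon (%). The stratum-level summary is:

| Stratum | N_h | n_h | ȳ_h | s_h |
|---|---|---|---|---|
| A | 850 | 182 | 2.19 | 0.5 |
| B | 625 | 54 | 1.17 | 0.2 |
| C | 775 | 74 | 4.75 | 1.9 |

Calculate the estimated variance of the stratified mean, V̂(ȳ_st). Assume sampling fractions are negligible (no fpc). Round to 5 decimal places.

V̂(ȳ_st) = Σ W_h² s_h²/n_h, with W_h = N_h/N and N = 2250:
  stratum A: (850/2250)²·0.5²/182 = 0.000196039
  stratum B: (625/2250)²·0.2²/54 = 5.71559e-05
  stratum C: (775/2250)²·1.9²/74 = 0.0057878
V̂(ȳ_st) = 0.006041

V̂(ȳ_st) ≈ 0.00604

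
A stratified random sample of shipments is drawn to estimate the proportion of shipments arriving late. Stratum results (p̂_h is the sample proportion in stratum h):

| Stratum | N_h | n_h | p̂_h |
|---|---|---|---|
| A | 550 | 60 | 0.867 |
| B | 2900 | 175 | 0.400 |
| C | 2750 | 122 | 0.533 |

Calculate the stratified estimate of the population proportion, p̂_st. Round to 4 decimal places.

p̂_st ≈ 0.5004

N = 6200; stratum weights W_h = N_h/N.
p̂_st = Σ W_h p̂_h = (550·0.867 + 2900·0.400 + 2750·0.533)/6200 = 0.50042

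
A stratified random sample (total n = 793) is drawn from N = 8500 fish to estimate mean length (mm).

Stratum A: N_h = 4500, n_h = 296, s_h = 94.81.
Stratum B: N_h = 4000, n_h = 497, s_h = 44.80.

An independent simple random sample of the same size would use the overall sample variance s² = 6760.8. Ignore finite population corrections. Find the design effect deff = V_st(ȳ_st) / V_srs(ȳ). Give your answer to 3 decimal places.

deff ≈ 1.103

V̂(ȳ_st) = Σ W_h² s_h²/n_h, with W_h = N_h/N and N = 8500:
  stratum A: (4500/8500)²·94.81²/296 = 8.51145
  stratum B: (4000/8500)²·44.80²/497 = 0.894297
V_st = 9.40575
V_srs = s²/n = 6760.8/793 = 8.5256
deff = V_st / V_srs = 9.40575/8.5256 = 1.1032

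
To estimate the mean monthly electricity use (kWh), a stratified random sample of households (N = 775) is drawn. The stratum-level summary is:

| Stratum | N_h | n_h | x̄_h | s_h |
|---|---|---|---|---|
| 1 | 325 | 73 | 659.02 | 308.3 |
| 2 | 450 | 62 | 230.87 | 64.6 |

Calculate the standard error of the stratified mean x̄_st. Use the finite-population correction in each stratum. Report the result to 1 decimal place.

SE(x̄_st) ≈ 14.0

V̂(x̄_st) = Σ W_h² (1 − n_h/N_h) s_h²/n_h, with W_h = N_h/N and N = 775:
  stratum 1: (325/775)²·(1 − 73/325)·308.3²/73 = 177.543
  stratum 2: (450/775)²·(1 − 62/450)·64.6²/62 = 19.5665
V̂(x̄_st) = 197.11
SE(x̄_st) = √197.11 = 14.0396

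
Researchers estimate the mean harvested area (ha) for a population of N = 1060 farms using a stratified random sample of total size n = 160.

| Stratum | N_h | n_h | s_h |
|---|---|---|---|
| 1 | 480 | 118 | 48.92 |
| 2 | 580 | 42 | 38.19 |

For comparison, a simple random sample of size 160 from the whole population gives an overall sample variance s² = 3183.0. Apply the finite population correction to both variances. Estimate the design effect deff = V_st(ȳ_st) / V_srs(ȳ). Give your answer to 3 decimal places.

V̂(ȳ_st) = Σ W_h² (1 − n_h/N_h) s_h²/n_h, with W_h = N_h/N and N = 1060:
  stratum 1: (480/1060)²·(1 − 118/480)·48.92²/118 = 3.13638
  stratum 2: (580/1060)²·(1 − 42/580)·38.19²/42 = 9.64381
V_st = 12.7802
V_srs = (1 − 160/1060)·3183.0/160 = 16.8909
deff = V_st / V_srs = 12.7802/16.8909 = 0.7566

deff ≈ 0.757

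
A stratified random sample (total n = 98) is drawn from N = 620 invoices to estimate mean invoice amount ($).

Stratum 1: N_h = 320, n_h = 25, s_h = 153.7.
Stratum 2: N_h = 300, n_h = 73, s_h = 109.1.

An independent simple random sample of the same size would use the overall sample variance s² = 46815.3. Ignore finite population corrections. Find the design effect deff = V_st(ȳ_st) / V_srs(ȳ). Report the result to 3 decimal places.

deff ≈ 0.607

V̂(ȳ_st) = Σ W_h² s_h²/n_h, with W_h = N_h/N and N = 620:
  stratum 1: (320/620)²·153.7²/25 = 251.724
  stratum 2: (300/620)²·109.1²/73 = 38.1756
V_st = 289.899
V_srs = s²/n = 46815.3/98 = 477.707
deff = V_st / V_srs = 289.899/477.707 = 0.6069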